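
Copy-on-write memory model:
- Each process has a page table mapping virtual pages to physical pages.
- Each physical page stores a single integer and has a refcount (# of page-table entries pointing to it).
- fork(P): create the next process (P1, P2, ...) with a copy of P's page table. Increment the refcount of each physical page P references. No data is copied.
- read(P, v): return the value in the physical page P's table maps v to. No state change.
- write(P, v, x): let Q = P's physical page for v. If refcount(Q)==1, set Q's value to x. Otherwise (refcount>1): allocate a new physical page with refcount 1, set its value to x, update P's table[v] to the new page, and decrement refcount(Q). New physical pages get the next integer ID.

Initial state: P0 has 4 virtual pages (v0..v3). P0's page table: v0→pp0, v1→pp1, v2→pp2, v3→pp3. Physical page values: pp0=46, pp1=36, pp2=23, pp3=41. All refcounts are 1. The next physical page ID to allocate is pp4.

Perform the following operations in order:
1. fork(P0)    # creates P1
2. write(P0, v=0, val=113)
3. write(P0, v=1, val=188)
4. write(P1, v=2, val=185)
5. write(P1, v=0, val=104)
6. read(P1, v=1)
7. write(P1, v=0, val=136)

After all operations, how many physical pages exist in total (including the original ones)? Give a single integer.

Answer: 7

Derivation:
Op 1: fork(P0) -> P1. 4 ppages; refcounts: pp0:2 pp1:2 pp2:2 pp3:2
Op 2: write(P0, v0, 113). refcount(pp0)=2>1 -> COPY to pp4. 5 ppages; refcounts: pp0:1 pp1:2 pp2:2 pp3:2 pp4:1
Op 3: write(P0, v1, 188). refcount(pp1)=2>1 -> COPY to pp5. 6 ppages; refcounts: pp0:1 pp1:1 pp2:2 pp3:2 pp4:1 pp5:1
Op 4: write(P1, v2, 185). refcount(pp2)=2>1 -> COPY to pp6. 7 ppages; refcounts: pp0:1 pp1:1 pp2:1 pp3:2 pp4:1 pp5:1 pp6:1
Op 5: write(P1, v0, 104). refcount(pp0)=1 -> write in place. 7 ppages; refcounts: pp0:1 pp1:1 pp2:1 pp3:2 pp4:1 pp5:1 pp6:1
Op 6: read(P1, v1) -> 36. No state change.
Op 7: write(P1, v0, 136). refcount(pp0)=1 -> write in place. 7 ppages; refcounts: pp0:1 pp1:1 pp2:1 pp3:2 pp4:1 pp5:1 pp6:1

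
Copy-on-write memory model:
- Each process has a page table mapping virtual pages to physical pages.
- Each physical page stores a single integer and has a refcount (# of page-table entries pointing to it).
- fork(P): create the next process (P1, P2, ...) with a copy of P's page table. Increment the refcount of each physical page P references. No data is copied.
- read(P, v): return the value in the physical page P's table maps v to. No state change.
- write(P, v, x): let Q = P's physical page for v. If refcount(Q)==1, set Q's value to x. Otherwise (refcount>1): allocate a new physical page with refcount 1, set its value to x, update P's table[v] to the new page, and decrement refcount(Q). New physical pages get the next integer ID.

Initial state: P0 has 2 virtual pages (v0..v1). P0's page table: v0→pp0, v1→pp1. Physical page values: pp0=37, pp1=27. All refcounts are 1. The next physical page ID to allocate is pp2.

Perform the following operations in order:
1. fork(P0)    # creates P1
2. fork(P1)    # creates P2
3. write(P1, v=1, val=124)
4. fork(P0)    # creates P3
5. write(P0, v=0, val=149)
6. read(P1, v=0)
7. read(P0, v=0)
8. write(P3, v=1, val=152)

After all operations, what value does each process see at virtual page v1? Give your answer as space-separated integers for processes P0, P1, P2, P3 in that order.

Answer: 27 124 27 152

Derivation:
Op 1: fork(P0) -> P1. 2 ppages; refcounts: pp0:2 pp1:2
Op 2: fork(P1) -> P2. 2 ppages; refcounts: pp0:3 pp1:3
Op 3: write(P1, v1, 124). refcount(pp1)=3>1 -> COPY to pp2. 3 ppages; refcounts: pp0:3 pp1:2 pp2:1
Op 4: fork(P0) -> P3. 3 ppages; refcounts: pp0:4 pp1:3 pp2:1
Op 5: write(P0, v0, 149). refcount(pp0)=4>1 -> COPY to pp3. 4 ppages; refcounts: pp0:3 pp1:3 pp2:1 pp3:1
Op 6: read(P1, v0) -> 37. No state change.
Op 7: read(P0, v0) -> 149. No state change.
Op 8: write(P3, v1, 152). refcount(pp1)=3>1 -> COPY to pp4. 5 ppages; refcounts: pp0:3 pp1:2 pp2:1 pp3:1 pp4:1
P0: v1 -> pp1 = 27
P1: v1 -> pp2 = 124
P2: v1 -> pp1 = 27
P3: v1 -> pp4 = 152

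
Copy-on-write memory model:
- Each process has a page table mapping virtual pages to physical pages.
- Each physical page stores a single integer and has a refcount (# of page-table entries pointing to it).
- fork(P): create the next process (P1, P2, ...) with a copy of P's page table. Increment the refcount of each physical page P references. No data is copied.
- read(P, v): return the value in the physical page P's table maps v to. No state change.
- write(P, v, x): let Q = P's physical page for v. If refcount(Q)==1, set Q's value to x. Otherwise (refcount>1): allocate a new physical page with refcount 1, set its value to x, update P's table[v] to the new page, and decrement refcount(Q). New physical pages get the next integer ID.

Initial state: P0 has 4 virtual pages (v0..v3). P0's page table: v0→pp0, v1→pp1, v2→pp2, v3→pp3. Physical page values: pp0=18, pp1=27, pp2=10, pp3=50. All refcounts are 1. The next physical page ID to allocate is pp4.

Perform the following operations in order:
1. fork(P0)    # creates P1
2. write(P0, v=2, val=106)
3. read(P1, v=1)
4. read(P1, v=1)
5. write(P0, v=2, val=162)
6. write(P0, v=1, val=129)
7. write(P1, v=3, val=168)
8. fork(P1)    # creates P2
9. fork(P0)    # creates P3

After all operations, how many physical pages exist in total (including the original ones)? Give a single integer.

Answer: 7

Derivation:
Op 1: fork(P0) -> P1. 4 ppages; refcounts: pp0:2 pp1:2 pp2:2 pp3:2
Op 2: write(P0, v2, 106). refcount(pp2)=2>1 -> COPY to pp4. 5 ppages; refcounts: pp0:2 pp1:2 pp2:1 pp3:2 pp4:1
Op 3: read(P1, v1) -> 27. No state change.
Op 4: read(P1, v1) -> 27. No state change.
Op 5: write(P0, v2, 162). refcount(pp4)=1 -> write in place. 5 ppages; refcounts: pp0:2 pp1:2 pp2:1 pp3:2 pp4:1
Op 6: write(P0, v1, 129). refcount(pp1)=2>1 -> COPY to pp5. 6 ppages; refcounts: pp0:2 pp1:1 pp2:1 pp3:2 pp4:1 pp5:1
Op 7: write(P1, v3, 168). refcount(pp3)=2>1 -> COPY to pp6. 7 ppages; refcounts: pp0:2 pp1:1 pp2:1 pp3:1 pp4:1 pp5:1 pp6:1
Op 8: fork(P1) -> P2. 7 ppages; refcounts: pp0:3 pp1:2 pp2:2 pp3:1 pp4:1 pp5:1 pp6:2
Op 9: fork(P0) -> P3. 7 ppages; refcounts: pp0:4 pp1:2 pp2:2 pp3:2 pp4:2 pp5:2 pp6:2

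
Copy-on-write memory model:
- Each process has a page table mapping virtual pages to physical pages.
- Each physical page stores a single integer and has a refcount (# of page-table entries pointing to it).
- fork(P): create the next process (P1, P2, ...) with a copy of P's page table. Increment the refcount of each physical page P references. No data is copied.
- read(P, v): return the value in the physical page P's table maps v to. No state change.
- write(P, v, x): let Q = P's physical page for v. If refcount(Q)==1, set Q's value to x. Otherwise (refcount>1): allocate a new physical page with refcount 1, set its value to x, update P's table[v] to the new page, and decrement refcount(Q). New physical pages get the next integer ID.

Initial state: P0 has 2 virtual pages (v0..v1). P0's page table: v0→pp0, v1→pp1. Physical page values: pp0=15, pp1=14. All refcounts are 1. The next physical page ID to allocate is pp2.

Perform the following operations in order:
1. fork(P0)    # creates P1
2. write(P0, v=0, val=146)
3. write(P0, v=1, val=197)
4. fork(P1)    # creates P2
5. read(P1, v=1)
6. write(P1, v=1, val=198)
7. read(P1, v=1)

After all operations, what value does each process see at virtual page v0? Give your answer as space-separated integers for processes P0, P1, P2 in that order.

Answer: 146 15 15

Derivation:
Op 1: fork(P0) -> P1. 2 ppages; refcounts: pp0:2 pp1:2
Op 2: write(P0, v0, 146). refcount(pp0)=2>1 -> COPY to pp2. 3 ppages; refcounts: pp0:1 pp1:2 pp2:1
Op 3: write(P0, v1, 197). refcount(pp1)=2>1 -> COPY to pp3. 4 ppages; refcounts: pp0:1 pp1:1 pp2:1 pp3:1
Op 4: fork(P1) -> P2. 4 ppages; refcounts: pp0:2 pp1:2 pp2:1 pp3:1
Op 5: read(P1, v1) -> 14. No state change.
Op 6: write(P1, v1, 198). refcount(pp1)=2>1 -> COPY to pp4. 5 ppages; refcounts: pp0:2 pp1:1 pp2:1 pp3:1 pp4:1
Op 7: read(P1, v1) -> 198. No state change.
P0: v0 -> pp2 = 146
P1: v0 -> pp0 = 15
P2: v0 -> pp0 = 15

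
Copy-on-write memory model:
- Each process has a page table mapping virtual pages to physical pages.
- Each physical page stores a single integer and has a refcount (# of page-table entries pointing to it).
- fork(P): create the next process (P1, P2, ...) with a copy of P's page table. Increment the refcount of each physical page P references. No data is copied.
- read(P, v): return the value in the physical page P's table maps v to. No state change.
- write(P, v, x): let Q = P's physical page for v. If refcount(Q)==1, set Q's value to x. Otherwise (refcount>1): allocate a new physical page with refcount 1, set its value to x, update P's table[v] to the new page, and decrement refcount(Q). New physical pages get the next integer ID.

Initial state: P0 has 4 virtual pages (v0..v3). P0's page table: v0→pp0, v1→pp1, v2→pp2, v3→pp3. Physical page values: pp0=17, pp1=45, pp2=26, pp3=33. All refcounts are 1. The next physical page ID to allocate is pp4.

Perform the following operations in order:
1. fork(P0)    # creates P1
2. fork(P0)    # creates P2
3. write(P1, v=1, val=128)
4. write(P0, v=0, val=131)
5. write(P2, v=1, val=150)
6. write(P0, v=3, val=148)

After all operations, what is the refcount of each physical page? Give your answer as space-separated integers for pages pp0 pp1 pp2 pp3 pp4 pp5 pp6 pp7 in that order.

Answer: 2 1 3 2 1 1 1 1

Derivation:
Op 1: fork(P0) -> P1. 4 ppages; refcounts: pp0:2 pp1:2 pp2:2 pp3:2
Op 2: fork(P0) -> P2. 4 ppages; refcounts: pp0:3 pp1:3 pp2:3 pp3:3
Op 3: write(P1, v1, 128). refcount(pp1)=3>1 -> COPY to pp4. 5 ppages; refcounts: pp0:3 pp1:2 pp2:3 pp3:3 pp4:1
Op 4: write(P0, v0, 131). refcount(pp0)=3>1 -> COPY to pp5. 6 ppages; refcounts: pp0:2 pp1:2 pp2:3 pp3:3 pp4:1 pp5:1
Op 5: write(P2, v1, 150). refcount(pp1)=2>1 -> COPY to pp6. 7 ppages; refcounts: pp0:2 pp1:1 pp2:3 pp3:3 pp4:1 pp5:1 pp6:1
Op 6: write(P0, v3, 148). refcount(pp3)=3>1 -> COPY to pp7. 8 ppages; refcounts: pp0:2 pp1:1 pp2:3 pp3:2 pp4:1 pp5:1 pp6:1 pp7:1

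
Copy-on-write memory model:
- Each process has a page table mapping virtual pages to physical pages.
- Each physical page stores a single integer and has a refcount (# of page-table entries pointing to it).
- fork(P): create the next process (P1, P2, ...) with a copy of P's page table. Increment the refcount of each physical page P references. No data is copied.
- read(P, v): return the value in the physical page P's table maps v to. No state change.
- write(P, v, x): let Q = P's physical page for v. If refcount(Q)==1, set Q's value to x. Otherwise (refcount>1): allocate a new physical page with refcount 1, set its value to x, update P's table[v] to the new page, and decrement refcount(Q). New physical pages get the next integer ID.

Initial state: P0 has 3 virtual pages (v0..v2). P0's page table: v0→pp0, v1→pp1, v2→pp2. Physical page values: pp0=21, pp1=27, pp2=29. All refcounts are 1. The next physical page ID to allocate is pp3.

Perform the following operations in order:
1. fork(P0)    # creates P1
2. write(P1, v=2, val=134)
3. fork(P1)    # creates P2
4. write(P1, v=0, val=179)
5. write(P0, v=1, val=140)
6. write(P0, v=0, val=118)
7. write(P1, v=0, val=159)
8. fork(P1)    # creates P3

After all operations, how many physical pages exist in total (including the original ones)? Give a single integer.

Op 1: fork(P0) -> P1. 3 ppages; refcounts: pp0:2 pp1:2 pp2:2
Op 2: write(P1, v2, 134). refcount(pp2)=2>1 -> COPY to pp3. 4 ppages; refcounts: pp0:2 pp1:2 pp2:1 pp3:1
Op 3: fork(P1) -> P2. 4 ppages; refcounts: pp0:3 pp1:3 pp2:1 pp3:2
Op 4: write(P1, v0, 179). refcount(pp0)=3>1 -> COPY to pp4. 5 ppages; refcounts: pp0:2 pp1:3 pp2:1 pp3:2 pp4:1
Op 5: write(P0, v1, 140). refcount(pp1)=3>1 -> COPY to pp5. 6 ppages; refcounts: pp0:2 pp1:2 pp2:1 pp3:2 pp4:1 pp5:1
Op 6: write(P0, v0, 118). refcount(pp0)=2>1 -> COPY to pp6. 7 ppages; refcounts: pp0:1 pp1:2 pp2:1 pp3:2 pp4:1 pp5:1 pp6:1
Op 7: write(P1, v0, 159). refcount(pp4)=1 -> write in place. 7 ppages; refcounts: pp0:1 pp1:2 pp2:1 pp3:2 pp4:1 pp5:1 pp6:1
Op 8: fork(P1) -> P3. 7 ppages; refcounts: pp0:1 pp1:3 pp2:1 pp3:3 pp4:2 pp5:1 pp6:1

Answer: 7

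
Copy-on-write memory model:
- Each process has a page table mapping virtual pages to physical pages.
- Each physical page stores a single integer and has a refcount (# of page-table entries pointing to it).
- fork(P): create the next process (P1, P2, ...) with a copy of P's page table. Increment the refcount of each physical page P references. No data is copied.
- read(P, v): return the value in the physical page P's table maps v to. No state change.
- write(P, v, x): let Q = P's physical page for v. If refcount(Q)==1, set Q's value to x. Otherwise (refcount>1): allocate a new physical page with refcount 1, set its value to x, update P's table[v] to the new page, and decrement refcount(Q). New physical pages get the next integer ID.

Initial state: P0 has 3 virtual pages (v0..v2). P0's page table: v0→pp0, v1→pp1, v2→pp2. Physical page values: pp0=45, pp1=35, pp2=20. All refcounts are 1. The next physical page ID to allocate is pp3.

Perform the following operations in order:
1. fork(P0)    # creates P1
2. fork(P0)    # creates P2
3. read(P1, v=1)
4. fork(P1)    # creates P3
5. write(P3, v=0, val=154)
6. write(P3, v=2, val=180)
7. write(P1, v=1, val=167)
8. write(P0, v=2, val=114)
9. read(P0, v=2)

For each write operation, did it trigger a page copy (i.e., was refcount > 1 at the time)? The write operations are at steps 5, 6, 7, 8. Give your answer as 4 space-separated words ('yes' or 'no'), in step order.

Op 1: fork(P0) -> P1. 3 ppages; refcounts: pp0:2 pp1:2 pp2:2
Op 2: fork(P0) -> P2. 3 ppages; refcounts: pp0:3 pp1:3 pp2:3
Op 3: read(P1, v1) -> 35. No state change.
Op 4: fork(P1) -> P3. 3 ppages; refcounts: pp0:4 pp1:4 pp2:4
Op 5: write(P3, v0, 154). refcount(pp0)=4>1 -> COPY to pp3. 4 ppages; refcounts: pp0:3 pp1:4 pp2:4 pp3:1
Op 6: write(P3, v2, 180). refcount(pp2)=4>1 -> COPY to pp4. 5 ppages; refcounts: pp0:3 pp1:4 pp2:3 pp3:1 pp4:1
Op 7: write(P1, v1, 167). refcount(pp1)=4>1 -> COPY to pp5. 6 ppages; refcounts: pp0:3 pp1:3 pp2:3 pp3:1 pp4:1 pp5:1
Op 8: write(P0, v2, 114). refcount(pp2)=3>1 -> COPY to pp6. 7 ppages; refcounts: pp0:3 pp1:3 pp2:2 pp3:1 pp4:1 pp5:1 pp6:1
Op 9: read(P0, v2) -> 114. No state change.

yes yes yes yes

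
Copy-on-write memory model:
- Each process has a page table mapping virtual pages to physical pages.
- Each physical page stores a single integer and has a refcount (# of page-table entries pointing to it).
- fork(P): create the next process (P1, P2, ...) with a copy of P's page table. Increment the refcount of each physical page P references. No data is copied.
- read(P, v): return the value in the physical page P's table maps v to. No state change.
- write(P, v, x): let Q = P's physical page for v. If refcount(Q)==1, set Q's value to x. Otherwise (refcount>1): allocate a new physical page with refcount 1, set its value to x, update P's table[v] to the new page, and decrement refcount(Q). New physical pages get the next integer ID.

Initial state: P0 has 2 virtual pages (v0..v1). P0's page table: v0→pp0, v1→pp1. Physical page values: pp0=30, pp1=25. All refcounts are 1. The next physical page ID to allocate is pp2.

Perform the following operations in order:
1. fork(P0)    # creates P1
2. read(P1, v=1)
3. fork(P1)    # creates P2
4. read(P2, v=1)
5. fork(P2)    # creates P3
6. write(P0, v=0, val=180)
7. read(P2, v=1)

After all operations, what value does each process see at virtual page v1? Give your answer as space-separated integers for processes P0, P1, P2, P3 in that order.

Answer: 25 25 25 25

Derivation:
Op 1: fork(P0) -> P1. 2 ppages; refcounts: pp0:2 pp1:2
Op 2: read(P1, v1) -> 25. No state change.
Op 3: fork(P1) -> P2. 2 ppages; refcounts: pp0:3 pp1:3
Op 4: read(P2, v1) -> 25. No state change.
Op 5: fork(P2) -> P3. 2 ppages; refcounts: pp0:4 pp1:4
Op 6: write(P0, v0, 180). refcount(pp0)=4>1 -> COPY to pp2. 3 ppages; refcounts: pp0:3 pp1:4 pp2:1
Op 7: read(P2, v1) -> 25. No state change.
P0: v1 -> pp1 = 25
P1: v1 -> pp1 = 25
P2: v1 -> pp1 = 25
P3: v1 -> pp1 = 25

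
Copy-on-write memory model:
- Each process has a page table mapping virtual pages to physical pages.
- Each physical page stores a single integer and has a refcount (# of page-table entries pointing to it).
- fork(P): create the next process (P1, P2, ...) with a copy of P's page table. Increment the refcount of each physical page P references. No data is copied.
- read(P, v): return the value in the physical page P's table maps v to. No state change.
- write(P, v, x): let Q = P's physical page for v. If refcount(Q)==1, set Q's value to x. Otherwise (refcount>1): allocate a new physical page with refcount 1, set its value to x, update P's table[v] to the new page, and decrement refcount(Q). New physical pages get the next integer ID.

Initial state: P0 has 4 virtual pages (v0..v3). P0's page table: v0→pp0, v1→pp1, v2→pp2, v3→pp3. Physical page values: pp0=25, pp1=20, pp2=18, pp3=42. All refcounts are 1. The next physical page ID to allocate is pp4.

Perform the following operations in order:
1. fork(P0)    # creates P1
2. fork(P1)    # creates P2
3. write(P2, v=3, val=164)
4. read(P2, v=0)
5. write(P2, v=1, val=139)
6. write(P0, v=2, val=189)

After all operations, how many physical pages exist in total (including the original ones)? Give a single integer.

Op 1: fork(P0) -> P1. 4 ppages; refcounts: pp0:2 pp1:2 pp2:2 pp3:2
Op 2: fork(P1) -> P2. 4 ppages; refcounts: pp0:3 pp1:3 pp2:3 pp3:3
Op 3: write(P2, v3, 164). refcount(pp3)=3>1 -> COPY to pp4. 5 ppages; refcounts: pp0:3 pp1:3 pp2:3 pp3:2 pp4:1
Op 4: read(P2, v0) -> 25. No state change.
Op 5: write(P2, v1, 139). refcount(pp1)=3>1 -> COPY to pp5. 6 ppages; refcounts: pp0:3 pp1:2 pp2:3 pp3:2 pp4:1 pp5:1
Op 6: write(P0, v2, 189). refcount(pp2)=3>1 -> COPY to pp6. 7 ppages; refcounts: pp0:3 pp1:2 pp2:2 pp3:2 pp4:1 pp5:1 pp6:1

Answer: 7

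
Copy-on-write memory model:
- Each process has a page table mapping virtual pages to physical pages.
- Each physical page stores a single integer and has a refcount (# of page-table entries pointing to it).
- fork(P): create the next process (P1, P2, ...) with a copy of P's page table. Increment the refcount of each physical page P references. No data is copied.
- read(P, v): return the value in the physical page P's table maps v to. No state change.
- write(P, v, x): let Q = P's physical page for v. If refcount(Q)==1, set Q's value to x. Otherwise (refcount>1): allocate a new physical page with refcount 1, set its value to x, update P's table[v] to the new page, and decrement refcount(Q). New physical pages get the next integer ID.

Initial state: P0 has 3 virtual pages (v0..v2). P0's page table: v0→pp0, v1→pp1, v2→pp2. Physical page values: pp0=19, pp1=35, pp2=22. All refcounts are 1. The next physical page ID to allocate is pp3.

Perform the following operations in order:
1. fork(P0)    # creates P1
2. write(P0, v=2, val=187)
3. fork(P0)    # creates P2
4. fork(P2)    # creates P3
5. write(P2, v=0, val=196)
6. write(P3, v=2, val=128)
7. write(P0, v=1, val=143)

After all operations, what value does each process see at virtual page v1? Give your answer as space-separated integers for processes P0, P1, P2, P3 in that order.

Op 1: fork(P0) -> P1. 3 ppages; refcounts: pp0:2 pp1:2 pp2:2
Op 2: write(P0, v2, 187). refcount(pp2)=2>1 -> COPY to pp3. 4 ppages; refcounts: pp0:2 pp1:2 pp2:1 pp3:1
Op 3: fork(P0) -> P2. 4 ppages; refcounts: pp0:3 pp1:3 pp2:1 pp3:2
Op 4: fork(P2) -> P3. 4 ppages; refcounts: pp0:4 pp1:4 pp2:1 pp3:3
Op 5: write(P2, v0, 196). refcount(pp0)=4>1 -> COPY to pp4. 5 ppages; refcounts: pp0:3 pp1:4 pp2:1 pp3:3 pp4:1
Op 6: write(P3, v2, 128). refcount(pp3)=3>1 -> COPY to pp5. 6 ppages; refcounts: pp0:3 pp1:4 pp2:1 pp3:2 pp4:1 pp5:1
Op 7: write(P0, v1, 143). refcount(pp1)=4>1 -> COPY to pp6. 7 ppages; refcounts: pp0:3 pp1:3 pp2:1 pp3:2 pp4:1 pp5:1 pp6:1
P0: v1 -> pp6 = 143
P1: v1 -> pp1 = 35
P2: v1 -> pp1 = 35
P3: v1 -> pp1 = 35

Answer: 143 35 35 35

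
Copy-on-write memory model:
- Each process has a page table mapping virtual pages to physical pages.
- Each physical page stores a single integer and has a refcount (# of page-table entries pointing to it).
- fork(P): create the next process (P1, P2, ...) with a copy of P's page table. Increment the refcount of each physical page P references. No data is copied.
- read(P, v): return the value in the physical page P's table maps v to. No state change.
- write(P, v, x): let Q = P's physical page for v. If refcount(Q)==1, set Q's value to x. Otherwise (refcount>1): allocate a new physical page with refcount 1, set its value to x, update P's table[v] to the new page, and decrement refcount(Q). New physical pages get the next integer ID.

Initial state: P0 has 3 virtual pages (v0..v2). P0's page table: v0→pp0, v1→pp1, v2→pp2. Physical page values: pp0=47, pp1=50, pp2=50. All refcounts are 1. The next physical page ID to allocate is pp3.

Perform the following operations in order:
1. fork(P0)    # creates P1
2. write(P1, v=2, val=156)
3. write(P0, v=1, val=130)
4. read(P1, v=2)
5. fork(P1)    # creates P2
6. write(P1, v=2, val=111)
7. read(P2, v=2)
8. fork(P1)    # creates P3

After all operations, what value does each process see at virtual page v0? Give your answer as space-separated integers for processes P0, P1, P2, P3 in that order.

Op 1: fork(P0) -> P1. 3 ppages; refcounts: pp0:2 pp1:2 pp2:2
Op 2: write(P1, v2, 156). refcount(pp2)=2>1 -> COPY to pp3. 4 ppages; refcounts: pp0:2 pp1:2 pp2:1 pp3:1
Op 3: write(P0, v1, 130). refcount(pp1)=2>1 -> COPY to pp4. 5 ppages; refcounts: pp0:2 pp1:1 pp2:1 pp3:1 pp4:1
Op 4: read(P1, v2) -> 156. No state change.
Op 5: fork(P1) -> P2. 5 ppages; refcounts: pp0:3 pp1:2 pp2:1 pp3:2 pp4:1
Op 6: write(P1, v2, 111). refcount(pp3)=2>1 -> COPY to pp5. 6 ppages; refcounts: pp0:3 pp1:2 pp2:1 pp3:1 pp4:1 pp5:1
Op 7: read(P2, v2) -> 156. No state change.
Op 8: fork(P1) -> P3. 6 ppages; refcounts: pp0:4 pp1:3 pp2:1 pp3:1 pp4:1 pp5:2
P0: v0 -> pp0 = 47
P1: v0 -> pp0 = 47
P2: v0 -> pp0 = 47
P3: v0 -> pp0 = 47

Answer: 47 47 47 47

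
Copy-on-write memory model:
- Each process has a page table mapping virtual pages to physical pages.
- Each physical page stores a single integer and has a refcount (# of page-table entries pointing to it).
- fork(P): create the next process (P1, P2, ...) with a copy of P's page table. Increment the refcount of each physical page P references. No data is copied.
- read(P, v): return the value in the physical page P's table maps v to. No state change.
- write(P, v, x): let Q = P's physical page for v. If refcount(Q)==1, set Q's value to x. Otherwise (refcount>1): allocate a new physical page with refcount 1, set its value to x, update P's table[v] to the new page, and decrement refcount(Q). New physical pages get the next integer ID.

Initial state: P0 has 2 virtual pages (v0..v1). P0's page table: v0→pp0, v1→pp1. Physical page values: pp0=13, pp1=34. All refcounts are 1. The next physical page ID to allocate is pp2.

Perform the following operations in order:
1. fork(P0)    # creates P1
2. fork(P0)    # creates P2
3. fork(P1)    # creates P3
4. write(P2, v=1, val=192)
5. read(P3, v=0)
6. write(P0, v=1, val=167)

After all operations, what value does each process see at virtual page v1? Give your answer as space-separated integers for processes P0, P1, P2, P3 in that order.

Op 1: fork(P0) -> P1. 2 ppages; refcounts: pp0:2 pp1:2
Op 2: fork(P0) -> P2. 2 ppages; refcounts: pp0:3 pp1:3
Op 3: fork(P1) -> P3. 2 ppages; refcounts: pp0:4 pp1:4
Op 4: write(P2, v1, 192). refcount(pp1)=4>1 -> COPY to pp2. 3 ppages; refcounts: pp0:4 pp1:3 pp2:1
Op 5: read(P3, v0) -> 13. No state change.
Op 6: write(P0, v1, 167). refcount(pp1)=3>1 -> COPY to pp3. 4 ppages; refcounts: pp0:4 pp1:2 pp2:1 pp3:1
P0: v1 -> pp3 = 167
P1: v1 -> pp1 = 34
P2: v1 -> pp2 = 192
P3: v1 -> pp1 = 34

Answer: 167 34 192 34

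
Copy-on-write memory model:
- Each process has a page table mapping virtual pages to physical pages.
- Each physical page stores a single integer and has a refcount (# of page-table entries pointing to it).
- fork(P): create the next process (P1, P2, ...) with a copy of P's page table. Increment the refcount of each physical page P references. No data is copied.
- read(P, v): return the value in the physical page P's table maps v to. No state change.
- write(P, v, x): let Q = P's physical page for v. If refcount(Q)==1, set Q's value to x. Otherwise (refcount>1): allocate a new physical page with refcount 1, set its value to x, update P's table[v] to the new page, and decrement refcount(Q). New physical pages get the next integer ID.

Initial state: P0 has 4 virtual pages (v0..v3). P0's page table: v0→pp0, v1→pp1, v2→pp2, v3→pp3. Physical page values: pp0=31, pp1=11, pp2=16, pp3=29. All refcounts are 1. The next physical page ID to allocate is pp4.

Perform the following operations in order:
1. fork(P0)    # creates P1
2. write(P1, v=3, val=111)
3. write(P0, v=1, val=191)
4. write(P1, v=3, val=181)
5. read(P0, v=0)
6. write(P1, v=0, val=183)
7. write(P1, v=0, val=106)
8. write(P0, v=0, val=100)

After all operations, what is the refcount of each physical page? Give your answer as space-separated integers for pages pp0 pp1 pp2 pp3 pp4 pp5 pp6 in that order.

Answer: 1 1 2 1 1 1 1

Derivation:
Op 1: fork(P0) -> P1. 4 ppages; refcounts: pp0:2 pp1:2 pp2:2 pp3:2
Op 2: write(P1, v3, 111). refcount(pp3)=2>1 -> COPY to pp4. 5 ppages; refcounts: pp0:2 pp1:2 pp2:2 pp3:1 pp4:1
Op 3: write(P0, v1, 191). refcount(pp1)=2>1 -> COPY to pp5. 6 ppages; refcounts: pp0:2 pp1:1 pp2:2 pp3:1 pp4:1 pp5:1
Op 4: write(P1, v3, 181). refcount(pp4)=1 -> write in place. 6 ppages; refcounts: pp0:2 pp1:1 pp2:2 pp3:1 pp4:1 pp5:1
Op 5: read(P0, v0) -> 31. No state change.
Op 6: write(P1, v0, 183). refcount(pp0)=2>1 -> COPY to pp6. 7 ppages; refcounts: pp0:1 pp1:1 pp2:2 pp3:1 pp4:1 pp5:1 pp6:1
Op 7: write(P1, v0, 106). refcount(pp6)=1 -> write in place. 7 ppages; refcounts: pp0:1 pp1:1 pp2:2 pp3:1 pp4:1 pp5:1 pp6:1
Op 8: write(P0, v0, 100). refcount(pp0)=1 -> write in place. 7 ppages; refcounts: pp0:1 pp1:1 pp2:2 pp3:1 pp4:1 pp5:1 pp6:1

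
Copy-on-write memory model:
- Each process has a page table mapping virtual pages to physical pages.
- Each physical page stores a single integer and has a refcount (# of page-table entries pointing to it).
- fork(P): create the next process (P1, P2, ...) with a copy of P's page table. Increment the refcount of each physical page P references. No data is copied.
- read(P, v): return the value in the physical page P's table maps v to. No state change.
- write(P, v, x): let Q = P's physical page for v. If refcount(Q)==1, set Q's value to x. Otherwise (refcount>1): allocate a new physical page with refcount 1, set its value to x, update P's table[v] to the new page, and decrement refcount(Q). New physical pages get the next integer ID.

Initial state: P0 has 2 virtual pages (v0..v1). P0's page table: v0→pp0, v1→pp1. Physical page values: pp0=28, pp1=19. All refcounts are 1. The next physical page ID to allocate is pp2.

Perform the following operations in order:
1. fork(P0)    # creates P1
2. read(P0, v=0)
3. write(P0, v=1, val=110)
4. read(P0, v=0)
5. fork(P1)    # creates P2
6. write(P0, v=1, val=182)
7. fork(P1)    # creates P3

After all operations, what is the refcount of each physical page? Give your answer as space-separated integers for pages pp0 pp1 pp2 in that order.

Answer: 4 3 1

Derivation:
Op 1: fork(P0) -> P1. 2 ppages; refcounts: pp0:2 pp1:2
Op 2: read(P0, v0) -> 28. No state change.
Op 3: write(P0, v1, 110). refcount(pp1)=2>1 -> COPY to pp2. 3 ppages; refcounts: pp0:2 pp1:1 pp2:1
Op 4: read(P0, v0) -> 28. No state change.
Op 5: fork(P1) -> P2. 3 ppages; refcounts: pp0:3 pp1:2 pp2:1
Op 6: write(P0, v1, 182). refcount(pp2)=1 -> write in place. 3 ppages; refcounts: pp0:3 pp1:2 pp2:1
Op 7: fork(P1) -> P3. 3 ppages; refcounts: pp0:4 pp1:3 pp2:1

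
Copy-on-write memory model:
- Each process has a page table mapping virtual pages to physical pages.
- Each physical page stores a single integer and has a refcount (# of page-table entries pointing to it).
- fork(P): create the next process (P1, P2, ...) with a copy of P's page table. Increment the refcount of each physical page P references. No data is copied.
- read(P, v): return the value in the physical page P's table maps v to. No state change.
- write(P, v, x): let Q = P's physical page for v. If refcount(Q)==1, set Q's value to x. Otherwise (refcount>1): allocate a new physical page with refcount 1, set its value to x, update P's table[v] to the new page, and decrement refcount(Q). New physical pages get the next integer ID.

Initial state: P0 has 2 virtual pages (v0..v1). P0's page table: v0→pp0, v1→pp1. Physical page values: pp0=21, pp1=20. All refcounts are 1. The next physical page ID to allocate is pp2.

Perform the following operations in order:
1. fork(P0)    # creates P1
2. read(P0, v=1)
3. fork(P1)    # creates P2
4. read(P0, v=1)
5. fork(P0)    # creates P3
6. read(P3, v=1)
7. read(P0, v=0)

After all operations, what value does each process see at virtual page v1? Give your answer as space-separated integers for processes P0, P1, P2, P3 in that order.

Op 1: fork(P0) -> P1. 2 ppages; refcounts: pp0:2 pp1:2
Op 2: read(P0, v1) -> 20. No state change.
Op 3: fork(P1) -> P2. 2 ppages; refcounts: pp0:3 pp1:3
Op 4: read(P0, v1) -> 20. No state change.
Op 5: fork(P0) -> P3. 2 ppages; refcounts: pp0:4 pp1:4
Op 6: read(P3, v1) -> 20. No state change.
Op 7: read(P0, v0) -> 21. No state change.
P0: v1 -> pp1 = 20
P1: v1 -> pp1 = 20
P2: v1 -> pp1 = 20
P3: v1 -> pp1 = 20

Answer: 20 20 20 20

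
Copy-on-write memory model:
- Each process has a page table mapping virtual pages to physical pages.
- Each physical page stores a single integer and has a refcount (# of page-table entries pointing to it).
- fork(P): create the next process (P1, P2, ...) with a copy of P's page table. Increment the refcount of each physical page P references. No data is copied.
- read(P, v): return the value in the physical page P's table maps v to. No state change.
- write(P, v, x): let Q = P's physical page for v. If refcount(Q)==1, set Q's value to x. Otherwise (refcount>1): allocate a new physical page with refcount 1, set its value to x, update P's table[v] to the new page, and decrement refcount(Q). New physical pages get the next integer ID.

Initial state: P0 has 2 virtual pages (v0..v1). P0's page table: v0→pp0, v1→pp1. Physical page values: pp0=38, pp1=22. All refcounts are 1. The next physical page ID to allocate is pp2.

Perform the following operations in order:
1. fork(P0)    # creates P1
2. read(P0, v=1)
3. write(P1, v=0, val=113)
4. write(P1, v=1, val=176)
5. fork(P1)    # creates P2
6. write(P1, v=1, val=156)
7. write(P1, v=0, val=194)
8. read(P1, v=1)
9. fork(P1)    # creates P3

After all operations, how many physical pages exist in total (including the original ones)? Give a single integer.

Answer: 6

Derivation:
Op 1: fork(P0) -> P1. 2 ppages; refcounts: pp0:2 pp1:2
Op 2: read(P0, v1) -> 22. No state change.
Op 3: write(P1, v0, 113). refcount(pp0)=2>1 -> COPY to pp2. 3 ppages; refcounts: pp0:1 pp1:2 pp2:1
Op 4: write(P1, v1, 176). refcount(pp1)=2>1 -> COPY to pp3. 4 ppages; refcounts: pp0:1 pp1:1 pp2:1 pp3:1
Op 5: fork(P1) -> P2. 4 ppages; refcounts: pp0:1 pp1:1 pp2:2 pp3:2
Op 6: write(P1, v1, 156). refcount(pp3)=2>1 -> COPY to pp4. 5 ppages; refcounts: pp0:1 pp1:1 pp2:2 pp3:1 pp4:1
Op 7: write(P1, v0, 194). refcount(pp2)=2>1 -> COPY to pp5. 6 ppages; refcounts: pp0:1 pp1:1 pp2:1 pp3:1 pp4:1 pp5:1
Op 8: read(P1, v1) -> 156. No state change.
Op 9: fork(P1) -> P3. 6 ppages; refcounts: pp0:1 pp1:1 pp2:1 pp3:1 pp4:2 pp5:2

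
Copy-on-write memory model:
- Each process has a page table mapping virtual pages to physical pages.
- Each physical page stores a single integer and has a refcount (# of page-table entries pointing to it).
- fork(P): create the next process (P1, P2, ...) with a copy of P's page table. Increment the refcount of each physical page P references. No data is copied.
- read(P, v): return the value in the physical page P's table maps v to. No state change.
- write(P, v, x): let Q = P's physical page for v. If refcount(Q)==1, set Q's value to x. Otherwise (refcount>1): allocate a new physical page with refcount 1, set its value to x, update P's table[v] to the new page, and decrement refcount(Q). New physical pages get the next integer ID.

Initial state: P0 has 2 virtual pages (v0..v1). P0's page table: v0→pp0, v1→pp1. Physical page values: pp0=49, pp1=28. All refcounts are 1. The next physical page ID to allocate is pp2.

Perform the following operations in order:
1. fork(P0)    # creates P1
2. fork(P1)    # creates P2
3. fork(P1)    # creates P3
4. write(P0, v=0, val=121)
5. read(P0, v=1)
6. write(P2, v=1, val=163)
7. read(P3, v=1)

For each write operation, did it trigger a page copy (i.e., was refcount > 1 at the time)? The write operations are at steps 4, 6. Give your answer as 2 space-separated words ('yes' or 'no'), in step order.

Op 1: fork(P0) -> P1. 2 ppages; refcounts: pp0:2 pp1:2
Op 2: fork(P1) -> P2. 2 ppages; refcounts: pp0:3 pp1:3
Op 3: fork(P1) -> P3. 2 ppages; refcounts: pp0:4 pp1:4
Op 4: write(P0, v0, 121). refcount(pp0)=4>1 -> COPY to pp2. 3 ppages; refcounts: pp0:3 pp1:4 pp2:1
Op 5: read(P0, v1) -> 28. No state change.
Op 6: write(P2, v1, 163). refcount(pp1)=4>1 -> COPY to pp3. 4 ppages; refcounts: pp0:3 pp1:3 pp2:1 pp3:1
Op 7: read(P3, v1) -> 28. No state change.

yes yes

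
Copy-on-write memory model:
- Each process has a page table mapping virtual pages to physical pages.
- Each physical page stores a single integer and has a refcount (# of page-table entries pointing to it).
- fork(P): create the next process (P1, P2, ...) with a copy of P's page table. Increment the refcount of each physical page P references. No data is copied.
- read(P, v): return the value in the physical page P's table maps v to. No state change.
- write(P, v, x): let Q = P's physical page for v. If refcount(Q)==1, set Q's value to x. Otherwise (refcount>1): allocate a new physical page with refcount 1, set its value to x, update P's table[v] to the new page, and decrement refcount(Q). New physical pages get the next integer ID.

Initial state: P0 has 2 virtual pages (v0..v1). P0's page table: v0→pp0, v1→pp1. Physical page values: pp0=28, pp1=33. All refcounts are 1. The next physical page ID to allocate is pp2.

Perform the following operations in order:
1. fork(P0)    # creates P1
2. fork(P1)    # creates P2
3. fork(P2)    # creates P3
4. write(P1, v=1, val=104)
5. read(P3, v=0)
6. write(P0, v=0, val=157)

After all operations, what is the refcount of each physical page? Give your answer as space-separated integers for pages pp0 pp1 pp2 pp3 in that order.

Op 1: fork(P0) -> P1. 2 ppages; refcounts: pp0:2 pp1:2
Op 2: fork(P1) -> P2. 2 ppages; refcounts: pp0:3 pp1:3
Op 3: fork(P2) -> P3. 2 ppages; refcounts: pp0:4 pp1:4
Op 4: write(P1, v1, 104). refcount(pp1)=4>1 -> COPY to pp2. 3 ppages; refcounts: pp0:4 pp1:3 pp2:1
Op 5: read(P3, v0) -> 28. No state change.
Op 6: write(P0, v0, 157). refcount(pp0)=4>1 -> COPY to pp3. 4 ppages; refcounts: pp0:3 pp1:3 pp2:1 pp3:1

Answer: 3 3 1 1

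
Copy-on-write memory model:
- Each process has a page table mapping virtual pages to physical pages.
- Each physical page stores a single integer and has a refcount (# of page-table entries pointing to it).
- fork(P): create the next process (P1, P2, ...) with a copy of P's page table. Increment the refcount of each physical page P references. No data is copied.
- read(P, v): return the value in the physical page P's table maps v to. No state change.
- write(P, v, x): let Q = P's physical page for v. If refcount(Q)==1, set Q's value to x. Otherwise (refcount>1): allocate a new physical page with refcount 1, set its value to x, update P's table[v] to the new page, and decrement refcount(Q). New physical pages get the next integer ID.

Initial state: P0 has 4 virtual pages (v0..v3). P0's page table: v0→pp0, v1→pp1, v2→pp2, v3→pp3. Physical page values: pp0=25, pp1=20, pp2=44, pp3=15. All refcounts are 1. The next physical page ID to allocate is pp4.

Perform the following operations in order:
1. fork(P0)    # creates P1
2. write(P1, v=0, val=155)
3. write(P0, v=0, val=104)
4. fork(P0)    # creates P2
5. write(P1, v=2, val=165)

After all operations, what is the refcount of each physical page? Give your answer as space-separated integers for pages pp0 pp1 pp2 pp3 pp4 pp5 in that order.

Op 1: fork(P0) -> P1. 4 ppages; refcounts: pp0:2 pp1:2 pp2:2 pp3:2
Op 2: write(P1, v0, 155). refcount(pp0)=2>1 -> COPY to pp4. 5 ppages; refcounts: pp0:1 pp1:2 pp2:2 pp3:2 pp4:1
Op 3: write(P0, v0, 104). refcount(pp0)=1 -> write in place. 5 ppages; refcounts: pp0:1 pp1:2 pp2:2 pp3:2 pp4:1
Op 4: fork(P0) -> P2. 5 ppages; refcounts: pp0:2 pp1:3 pp2:3 pp3:3 pp4:1
Op 5: write(P1, v2, 165). refcount(pp2)=3>1 -> COPY to pp5. 6 ppages; refcounts: pp0:2 pp1:3 pp2:2 pp3:3 pp4:1 pp5:1

Answer: 2 3 2 3 1 1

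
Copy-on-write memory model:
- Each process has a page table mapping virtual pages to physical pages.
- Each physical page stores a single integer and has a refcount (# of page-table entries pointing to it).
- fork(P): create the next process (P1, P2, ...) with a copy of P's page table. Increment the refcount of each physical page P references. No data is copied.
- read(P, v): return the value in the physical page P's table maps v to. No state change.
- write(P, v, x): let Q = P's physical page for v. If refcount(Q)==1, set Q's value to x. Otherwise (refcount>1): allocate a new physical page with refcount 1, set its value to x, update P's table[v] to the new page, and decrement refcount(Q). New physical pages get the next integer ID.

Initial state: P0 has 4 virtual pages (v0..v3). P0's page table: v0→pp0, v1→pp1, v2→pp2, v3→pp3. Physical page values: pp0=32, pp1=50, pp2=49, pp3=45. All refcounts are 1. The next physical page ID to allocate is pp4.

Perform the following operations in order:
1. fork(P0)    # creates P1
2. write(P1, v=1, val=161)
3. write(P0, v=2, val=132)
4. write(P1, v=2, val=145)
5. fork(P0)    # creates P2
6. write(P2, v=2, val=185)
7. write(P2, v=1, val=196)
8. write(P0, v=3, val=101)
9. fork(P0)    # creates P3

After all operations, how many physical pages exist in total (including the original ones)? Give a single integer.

Answer: 9

Derivation:
Op 1: fork(P0) -> P1. 4 ppages; refcounts: pp0:2 pp1:2 pp2:2 pp3:2
Op 2: write(P1, v1, 161). refcount(pp1)=2>1 -> COPY to pp4. 5 ppages; refcounts: pp0:2 pp1:1 pp2:2 pp3:2 pp4:1
Op 3: write(P0, v2, 132). refcount(pp2)=2>1 -> COPY to pp5. 6 ppages; refcounts: pp0:2 pp1:1 pp2:1 pp3:2 pp4:1 pp5:1
Op 4: write(P1, v2, 145). refcount(pp2)=1 -> write in place. 6 ppages; refcounts: pp0:2 pp1:1 pp2:1 pp3:2 pp4:1 pp5:1
Op 5: fork(P0) -> P2. 6 ppages; refcounts: pp0:3 pp1:2 pp2:1 pp3:3 pp4:1 pp5:2
Op 6: write(P2, v2, 185). refcount(pp5)=2>1 -> COPY to pp6. 7 ppages; refcounts: pp0:3 pp1:2 pp2:1 pp3:3 pp4:1 pp5:1 pp6:1
Op 7: write(P2, v1, 196). refcount(pp1)=2>1 -> COPY to pp7. 8 ppages; refcounts: pp0:3 pp1:1 pp2:1 pp3:3 pp4:1 pp5:1 pp6:1 pp7:1
Op 8: write(P0, v3, 101). refcount(pp3)=3>1 -> COPY to pp8. 9 ppages; refcounts: pp0:3 pp1:1 pp2:1 pp3:2 pp4:1 pp5:1 pp6:1 pp7:1 pp8:1
Op 9: fork(P0) -> P3. 9 ppages; refcounts: pp0:4 pp1:2 pp2:1 pp3:2 pp4:1 pp5:2 pp6:1 pp7:1 pp8:2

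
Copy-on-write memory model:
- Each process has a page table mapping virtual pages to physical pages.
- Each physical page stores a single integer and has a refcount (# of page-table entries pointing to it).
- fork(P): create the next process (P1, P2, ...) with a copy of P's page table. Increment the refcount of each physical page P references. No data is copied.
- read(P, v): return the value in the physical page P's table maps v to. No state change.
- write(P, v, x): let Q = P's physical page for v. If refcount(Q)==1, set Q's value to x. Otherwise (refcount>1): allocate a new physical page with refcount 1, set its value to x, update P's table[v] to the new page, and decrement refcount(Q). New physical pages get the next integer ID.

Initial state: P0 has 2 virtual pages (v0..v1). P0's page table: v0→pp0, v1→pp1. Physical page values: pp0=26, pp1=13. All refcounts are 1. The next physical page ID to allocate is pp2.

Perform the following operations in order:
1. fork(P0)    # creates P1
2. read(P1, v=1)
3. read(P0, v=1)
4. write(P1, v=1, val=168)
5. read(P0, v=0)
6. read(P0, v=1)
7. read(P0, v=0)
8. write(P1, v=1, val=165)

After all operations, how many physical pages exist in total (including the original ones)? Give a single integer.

Answer: 3

Derivation:
Op 1: fork(P0) -> P1. 2 ppages; refcounts: pp0:2 pp1:2
Op 2: read(P1, v1) -> 13. No state change.
Op 3: read(P0, v1) -> 13. No state change.
Op 4: write(P1, v1, 168). refcount(pp1)=2>1 -> COPY to pp2. 3 ppages; refcounts: pp0:2 pp1:1 pp2:1
Op 5: read(P0, v0) -> 26. No state change.
Op 6: read(P0, v1) -> 13. No state change.
Op 7: read(P0, v0) -> 26. No state change.
Op 8: write(P1, v1, 165). refcount(pp2)=1 -> write in place. 3 ppages; refcounts: pp0:2 pp1:1 pp2:1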